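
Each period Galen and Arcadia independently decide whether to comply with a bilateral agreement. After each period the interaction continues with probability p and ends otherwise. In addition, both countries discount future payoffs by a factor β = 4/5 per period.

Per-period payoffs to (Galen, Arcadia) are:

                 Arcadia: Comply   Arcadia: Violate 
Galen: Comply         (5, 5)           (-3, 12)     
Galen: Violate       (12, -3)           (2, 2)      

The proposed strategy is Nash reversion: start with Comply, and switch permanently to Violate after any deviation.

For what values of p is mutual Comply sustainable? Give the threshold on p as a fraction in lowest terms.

With continuation probability p and discount β, the effective per-period discount factor is βp.
Grim-trigger IC: βp ≥ (12−5)/(12−2) = 7/10.
So p ≥ (7/10)/(4/5) = 7/8.

7/8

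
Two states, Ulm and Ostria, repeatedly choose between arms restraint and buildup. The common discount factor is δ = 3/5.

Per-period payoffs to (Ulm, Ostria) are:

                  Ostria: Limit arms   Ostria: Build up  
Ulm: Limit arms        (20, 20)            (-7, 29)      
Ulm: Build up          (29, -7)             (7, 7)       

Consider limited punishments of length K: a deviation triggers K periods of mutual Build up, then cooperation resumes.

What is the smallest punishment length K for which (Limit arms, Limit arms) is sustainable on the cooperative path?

No profitable deviation requires (20−7)(δ+…+δ^K) ≥ 29−20, i.e. δ+…+δ^K ≥ 9/13 ≈ 0.6923.
With δ = 3/5, the partial sums are K=1: 0.6000, K=2: 0.9600.
K = 2 is the first length at which the sum reaches 0.6923.

2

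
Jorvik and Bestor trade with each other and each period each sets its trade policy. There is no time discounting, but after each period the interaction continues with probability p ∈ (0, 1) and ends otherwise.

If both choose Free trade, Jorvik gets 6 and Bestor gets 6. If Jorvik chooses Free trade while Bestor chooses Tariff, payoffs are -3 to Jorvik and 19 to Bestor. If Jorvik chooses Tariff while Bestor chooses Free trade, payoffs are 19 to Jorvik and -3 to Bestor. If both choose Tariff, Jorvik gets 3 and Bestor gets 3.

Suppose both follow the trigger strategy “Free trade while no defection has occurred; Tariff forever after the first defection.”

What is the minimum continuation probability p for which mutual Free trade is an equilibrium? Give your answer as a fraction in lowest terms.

With no time discounting, the continuation probability p plays the role of the discount factor.
Grim-trigger IC: 6/(1−p) ≥ 19 + 3p/(1−p) ⇒ p ≥ (19−6)/(19−3) = 13/16.

13/16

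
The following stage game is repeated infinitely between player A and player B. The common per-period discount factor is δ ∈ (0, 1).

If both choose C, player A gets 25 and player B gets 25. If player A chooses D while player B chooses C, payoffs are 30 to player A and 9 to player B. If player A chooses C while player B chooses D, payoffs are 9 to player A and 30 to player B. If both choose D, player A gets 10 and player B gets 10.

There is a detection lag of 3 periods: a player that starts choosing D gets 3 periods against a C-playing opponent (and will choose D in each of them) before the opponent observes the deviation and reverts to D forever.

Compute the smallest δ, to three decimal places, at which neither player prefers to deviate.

0.630

A deviator earns 30 for 3 periods, then 10 forever; cooperating earns 25 forever. Multiplying the IC by (1−δ):
25 ≥ 30(1−δ^3) + 10δ^3, so 20·δ^3 ≥ 5 and δ^3 ≥ 1/4.
δ ≥ (1/4)^(1/3) ≈ 0.630.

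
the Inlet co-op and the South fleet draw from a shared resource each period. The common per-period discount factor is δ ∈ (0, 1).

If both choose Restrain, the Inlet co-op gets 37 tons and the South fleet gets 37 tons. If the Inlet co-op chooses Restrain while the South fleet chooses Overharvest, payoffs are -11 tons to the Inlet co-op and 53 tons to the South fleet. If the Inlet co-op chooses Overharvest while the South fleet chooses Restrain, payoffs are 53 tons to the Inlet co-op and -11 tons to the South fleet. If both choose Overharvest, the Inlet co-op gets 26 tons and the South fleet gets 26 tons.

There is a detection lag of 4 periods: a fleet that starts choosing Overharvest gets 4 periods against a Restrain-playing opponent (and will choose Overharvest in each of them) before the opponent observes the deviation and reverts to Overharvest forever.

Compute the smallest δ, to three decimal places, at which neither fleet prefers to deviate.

0.877

A deviator earns 53 for 4 periods, then 26 forever; cooperating earns 37 forever. Multiplying the IC by (1−δ):
37 ≥ 53(1−δ^4) + 26δ^4, so 27·δ^4 ≥ 16 and δ^4 ≥ 16/27.
δ ≥ (16/27)^(1/4) ≈ 0.877.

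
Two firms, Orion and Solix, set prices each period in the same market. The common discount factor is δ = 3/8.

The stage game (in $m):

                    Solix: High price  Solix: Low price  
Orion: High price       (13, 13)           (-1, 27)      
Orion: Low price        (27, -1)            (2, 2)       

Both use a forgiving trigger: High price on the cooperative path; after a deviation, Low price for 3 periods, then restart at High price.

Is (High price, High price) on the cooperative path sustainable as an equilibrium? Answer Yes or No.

A one-shot deviation gives 27 now, then 2 for 3 periods, then back to 13.
Gain from deviating: (27−13) today; loss: (13−2) in each of the next 3 periods.
No-deviation condition: (13−2)(δ+…+δ^3) ≥ 27−13, i.e. δ+…+δ^3 ≥ 14/11.
At δ = 3/8: δ+…+δ^3 = 0.5684 < 1.2727.
So cooperation is not sustainable.

No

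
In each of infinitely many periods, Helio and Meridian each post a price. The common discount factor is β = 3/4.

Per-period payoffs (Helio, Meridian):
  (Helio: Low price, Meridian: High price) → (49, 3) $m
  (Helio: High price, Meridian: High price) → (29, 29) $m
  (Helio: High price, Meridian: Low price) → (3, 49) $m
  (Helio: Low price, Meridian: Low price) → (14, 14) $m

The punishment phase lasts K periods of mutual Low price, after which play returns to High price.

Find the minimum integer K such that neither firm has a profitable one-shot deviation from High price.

3

No profitable deviation requires (29−14)(β+…+β^K) ≥ 49−29, i.e. β+…+β^K ≥ 4/3 ≈ 1.3333.
With β = 3/4, the partial sums are K=1: 0.7500, K=2: 1.3125, K=3: 1.7344.
K = 3 is the first length at which the sum reaches 1.3333.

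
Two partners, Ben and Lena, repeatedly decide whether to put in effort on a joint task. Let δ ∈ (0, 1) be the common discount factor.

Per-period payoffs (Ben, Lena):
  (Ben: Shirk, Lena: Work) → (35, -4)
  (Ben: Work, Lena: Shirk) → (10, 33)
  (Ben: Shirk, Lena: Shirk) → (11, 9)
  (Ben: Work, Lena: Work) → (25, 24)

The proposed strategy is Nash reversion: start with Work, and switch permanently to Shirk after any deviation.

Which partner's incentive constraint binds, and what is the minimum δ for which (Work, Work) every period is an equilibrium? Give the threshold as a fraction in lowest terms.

Ben; δ ≥ 5/12

Ben: cooperation gives 25 each period; deviation gives 35 once then 11 forever.
  25/(1−δ) ≥ 35 + 11δ/(1−δ) ⇒ δ ≥ 10/24 = 5/12.
Lena: cooperation gives 24 each period; deviation gives 33 once then 9 forever.
  δ ≥ 9/24 = 3/8.
Both must hold, so the binding constraint is Ben's: δ ≥ 5/12.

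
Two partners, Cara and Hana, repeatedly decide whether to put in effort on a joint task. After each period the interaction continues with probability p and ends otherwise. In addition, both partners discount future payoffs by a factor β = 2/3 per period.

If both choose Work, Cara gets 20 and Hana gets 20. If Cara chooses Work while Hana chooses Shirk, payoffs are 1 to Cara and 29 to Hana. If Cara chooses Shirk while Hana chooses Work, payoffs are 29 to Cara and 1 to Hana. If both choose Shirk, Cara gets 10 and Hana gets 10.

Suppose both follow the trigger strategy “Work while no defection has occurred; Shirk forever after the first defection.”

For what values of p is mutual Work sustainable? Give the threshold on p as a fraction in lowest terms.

27/38

Expected continuation weight on next period's payoff is β·p = 2/3·p, which plays the role of the discount factor.
Cooperation requires 2/3·p ≥ (29−20)/(29−10) = 9/19, hence p ≥ 27/38.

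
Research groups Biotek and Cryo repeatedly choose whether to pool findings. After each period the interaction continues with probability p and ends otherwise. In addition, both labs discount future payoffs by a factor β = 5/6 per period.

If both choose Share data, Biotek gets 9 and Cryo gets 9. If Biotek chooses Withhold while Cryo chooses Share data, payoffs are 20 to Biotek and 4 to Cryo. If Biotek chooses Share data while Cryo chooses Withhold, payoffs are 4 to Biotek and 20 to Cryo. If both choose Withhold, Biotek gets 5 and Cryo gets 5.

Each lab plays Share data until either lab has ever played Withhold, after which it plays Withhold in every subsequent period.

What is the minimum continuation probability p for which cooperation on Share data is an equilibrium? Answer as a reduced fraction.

22/25

With continuation probability p and discount β, the effective per-period discount factor is βp.
Grim-trigger IC: βp ≥ (20−9)/(20−5) = 11/15.
So p ≥ (11/15)/(5/6) = 22/25.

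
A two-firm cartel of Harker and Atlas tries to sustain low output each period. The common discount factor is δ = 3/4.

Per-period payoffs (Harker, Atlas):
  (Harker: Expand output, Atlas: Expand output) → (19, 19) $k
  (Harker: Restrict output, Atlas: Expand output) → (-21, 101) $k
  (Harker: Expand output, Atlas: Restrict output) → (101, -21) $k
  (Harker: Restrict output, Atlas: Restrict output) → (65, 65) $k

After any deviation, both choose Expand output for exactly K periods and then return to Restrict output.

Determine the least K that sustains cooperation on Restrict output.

No profitable deviation requires (65−19)(δ+…+δ^K) ≥ 101−65, i.e. δ+…+δ^K ≥ 18/23 ≈ 0.7826.
With δ = 3/4, the partial sums are K=1: 0.7500, K=2: 1.3125.
K = 2 is the first length at which the sum reaches 0.7826.

2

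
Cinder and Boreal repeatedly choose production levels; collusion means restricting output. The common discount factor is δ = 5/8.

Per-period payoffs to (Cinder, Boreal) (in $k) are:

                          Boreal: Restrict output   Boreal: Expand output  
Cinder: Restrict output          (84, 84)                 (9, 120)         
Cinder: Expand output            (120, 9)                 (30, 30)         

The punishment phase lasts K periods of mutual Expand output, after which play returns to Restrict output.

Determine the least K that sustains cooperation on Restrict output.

No profitable deviation requires (84−30)(δ+…+δ^K) ≥ 120−84, i.e. δ+…+δ^K ≥ 2/3 ≈ 0.6667.
With δ = 5/8, the partial sums are K=1: 0.6250, K=2: 1.0156.
K = 2 is the first length at which the sum reaches 0.6667.

2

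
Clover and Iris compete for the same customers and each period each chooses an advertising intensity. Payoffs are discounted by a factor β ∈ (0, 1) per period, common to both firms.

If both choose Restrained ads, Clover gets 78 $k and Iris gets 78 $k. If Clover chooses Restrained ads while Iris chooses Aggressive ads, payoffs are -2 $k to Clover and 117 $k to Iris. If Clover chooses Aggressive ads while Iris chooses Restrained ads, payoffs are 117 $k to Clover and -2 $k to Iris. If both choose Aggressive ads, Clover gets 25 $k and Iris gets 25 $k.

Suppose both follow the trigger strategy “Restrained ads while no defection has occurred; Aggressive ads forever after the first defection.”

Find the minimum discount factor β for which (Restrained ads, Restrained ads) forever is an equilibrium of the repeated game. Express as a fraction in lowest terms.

39/92

Cooperation forever yields 78 each period: 78/(1−β).
Deviating yields 117 once, then 25 forever: 117 + 25β/(1−β).
No profitable deviation requires 78/(1−β) ≥ 117 + 25β/(1−β).
Multiplying by (1−β): 78 ≥ 117(1−β) + 25β = 117 − 92β.
So 92β ≥ 39, i.e. β ≥ 39/92.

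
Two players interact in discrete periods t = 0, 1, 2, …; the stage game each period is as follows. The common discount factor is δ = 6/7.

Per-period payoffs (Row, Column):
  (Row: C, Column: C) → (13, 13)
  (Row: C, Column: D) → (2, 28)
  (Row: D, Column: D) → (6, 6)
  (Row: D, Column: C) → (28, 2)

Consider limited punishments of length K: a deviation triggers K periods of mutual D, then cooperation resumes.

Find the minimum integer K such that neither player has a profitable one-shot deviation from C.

3

No profitable deviation requires (13−6)(δ+…+δ^K) ≥ 28−13, i.e. δ+…+δ^K ≥ 15/7 ≈ 2.1429.
With δ = 6/7, the partial sums are K=1: 0.8571, K=2: 1.5918, K=3: 2.2216.
K = 3 is the first length at which the sum reaches 2.1429.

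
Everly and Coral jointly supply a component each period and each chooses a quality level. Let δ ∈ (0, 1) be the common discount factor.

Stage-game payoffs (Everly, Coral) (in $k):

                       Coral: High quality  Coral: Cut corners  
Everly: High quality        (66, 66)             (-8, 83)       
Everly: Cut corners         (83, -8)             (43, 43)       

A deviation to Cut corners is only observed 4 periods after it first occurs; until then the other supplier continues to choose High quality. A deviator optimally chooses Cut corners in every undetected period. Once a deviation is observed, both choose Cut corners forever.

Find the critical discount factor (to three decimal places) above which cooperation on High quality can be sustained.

Deviating for the 4 undetected periods gains 83−66 = 17 per period over cooperation, then loses 66−43 = 23 per period forever once punishment starts.
Gain: 17(1 + δ + … + δ^3); loss: 23·δ^4/(1−δ).
No profitable deviation ⇔ 17(1−δ^4) ≤ 23·δ^4, i.e. δ^4 ≥ 17/(17+23) = 17/40.
Hence δ ≥ (17/40)^(1/4) ≈ 0.807.

0.807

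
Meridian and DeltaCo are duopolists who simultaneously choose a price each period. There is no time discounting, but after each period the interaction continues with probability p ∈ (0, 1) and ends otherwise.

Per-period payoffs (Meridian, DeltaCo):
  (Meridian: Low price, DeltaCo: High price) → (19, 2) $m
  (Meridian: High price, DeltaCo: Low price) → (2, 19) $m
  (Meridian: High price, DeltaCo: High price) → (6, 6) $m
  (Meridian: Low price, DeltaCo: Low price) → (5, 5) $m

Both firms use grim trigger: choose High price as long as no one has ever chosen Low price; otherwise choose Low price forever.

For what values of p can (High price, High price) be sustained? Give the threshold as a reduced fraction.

13/14

With no time discounting, the continuation probability p plays the role of the discount factor.
Grim-trigger IC: 6/(1−p) ≥ 19 + 5p/(1−p) ⇒ p ≥ (19−6)/(19−5) = 13/14.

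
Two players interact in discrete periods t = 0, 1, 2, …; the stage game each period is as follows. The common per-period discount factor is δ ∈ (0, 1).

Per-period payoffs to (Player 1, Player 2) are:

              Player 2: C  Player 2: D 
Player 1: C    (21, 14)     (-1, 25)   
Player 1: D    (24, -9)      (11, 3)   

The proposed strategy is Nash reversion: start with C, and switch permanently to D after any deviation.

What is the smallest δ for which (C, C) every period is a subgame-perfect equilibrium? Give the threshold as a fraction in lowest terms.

1/2

Player 1: cooperation gives 21 each period; deviation gives 24 once then 11 forever.
  21/(1−δ) ≥ 24 + 11δ/(1−δ) ⇒ δ ≥ 3/13.
Player 2: cooperation gives 14 each period; deviation gives 25 once then 3 forever.
  δ ≥ 11/22 = 1/2.
Both must hold, so the binding constraint is Player 2's: δ ≥ 1/2.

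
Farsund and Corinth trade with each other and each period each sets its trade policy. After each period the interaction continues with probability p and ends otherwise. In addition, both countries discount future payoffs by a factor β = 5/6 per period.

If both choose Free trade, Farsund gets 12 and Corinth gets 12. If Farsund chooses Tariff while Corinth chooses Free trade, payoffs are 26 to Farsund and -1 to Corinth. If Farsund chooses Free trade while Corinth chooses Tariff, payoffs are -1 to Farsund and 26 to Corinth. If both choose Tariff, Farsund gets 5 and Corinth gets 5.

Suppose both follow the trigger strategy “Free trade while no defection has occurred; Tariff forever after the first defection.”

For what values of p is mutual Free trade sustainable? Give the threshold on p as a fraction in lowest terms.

Expected continuation weight on next period's payoff is β·p = 5/6·p, which plays the role of the discount factor.
Cooperation requires 5/6·p ≥ (26−12)/(26−5) = 2/3, hence p ≥ 4/5.

4/5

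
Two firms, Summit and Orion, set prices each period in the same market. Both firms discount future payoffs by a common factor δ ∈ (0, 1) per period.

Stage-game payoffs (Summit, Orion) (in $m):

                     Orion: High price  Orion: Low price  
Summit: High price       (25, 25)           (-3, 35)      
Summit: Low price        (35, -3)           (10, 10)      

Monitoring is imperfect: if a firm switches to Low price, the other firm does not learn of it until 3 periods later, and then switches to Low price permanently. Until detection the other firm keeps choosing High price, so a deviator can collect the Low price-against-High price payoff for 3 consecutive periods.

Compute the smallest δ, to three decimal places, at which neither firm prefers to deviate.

0.737

Deviating for the 3 undetected periods gains 35−25 = 10 per period over cooperation, then loses 25−10 = 15 per period forever once punishment starts.
Gain: 10(1 + δ + … + δ^2); loss: 15·δ^3/(1−δ).
No profitable deviation ⇔ 10(1−δ^3) ≤ 15·δ^3, i.e. δ^3 ≥ 10/(10+15) = 2/5.
Hence δ ≥ (2/5)^(1/3) ≈ 0.737.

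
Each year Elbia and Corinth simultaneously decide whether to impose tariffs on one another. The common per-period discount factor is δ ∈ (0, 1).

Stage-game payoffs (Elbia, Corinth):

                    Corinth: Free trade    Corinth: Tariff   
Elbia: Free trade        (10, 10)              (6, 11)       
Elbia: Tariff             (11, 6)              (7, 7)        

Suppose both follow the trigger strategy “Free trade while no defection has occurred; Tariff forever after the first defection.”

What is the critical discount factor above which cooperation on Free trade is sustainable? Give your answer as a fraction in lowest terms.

1/4

Under grim trigger the critical discount factor is (T−C)/(T−P) with T = 11, C = 10, P = 7.
δ* = (11−10)/(11−7) = 1/4.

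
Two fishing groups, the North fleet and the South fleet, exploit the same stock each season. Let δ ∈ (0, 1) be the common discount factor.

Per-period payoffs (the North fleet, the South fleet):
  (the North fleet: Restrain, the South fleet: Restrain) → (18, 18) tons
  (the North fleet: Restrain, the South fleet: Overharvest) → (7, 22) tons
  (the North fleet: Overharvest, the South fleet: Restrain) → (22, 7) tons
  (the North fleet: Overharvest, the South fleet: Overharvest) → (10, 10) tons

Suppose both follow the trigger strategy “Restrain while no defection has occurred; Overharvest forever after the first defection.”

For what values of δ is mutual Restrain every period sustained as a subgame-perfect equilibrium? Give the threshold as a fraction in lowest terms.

One-period gain from deviating is 22 − 18 = 4. The loss is 18 − 10 = 8 in every subsequent period, with present value 8·δ/(1−δ).
Deviation is unprofitable when 8·δ/(1−δ) ≥ 4, i.e. δ/(1−δ) ≥ 1/2.
Equivalently δ ≥ 4/(4+8) = 1/3.

1/3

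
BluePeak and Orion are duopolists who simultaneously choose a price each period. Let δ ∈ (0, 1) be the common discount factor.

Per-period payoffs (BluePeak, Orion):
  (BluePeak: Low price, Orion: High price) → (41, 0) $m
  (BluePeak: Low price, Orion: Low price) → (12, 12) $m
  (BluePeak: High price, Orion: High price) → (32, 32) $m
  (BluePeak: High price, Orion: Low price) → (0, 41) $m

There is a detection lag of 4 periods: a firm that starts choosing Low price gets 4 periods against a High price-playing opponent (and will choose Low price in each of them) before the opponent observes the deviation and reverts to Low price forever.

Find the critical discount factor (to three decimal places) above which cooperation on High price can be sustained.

0.746

Deviating for the 4 undetected periods gains 41−32 = 9 per period over cooperation, then loses 32−12 = 20 per period forever once punishment starts.
Gain: 9(1 + δ + … + δ^3); loss: 20·δ^4/(1−δ).
No profitable deviation ⇔ 9(1−δ^4) ≤ 20·δ^4, i.e. δ^4 ≥ 9/(9+20) = 9/29.
Hence δ ≥ (9/29)^(1/4) ≈ 0.746.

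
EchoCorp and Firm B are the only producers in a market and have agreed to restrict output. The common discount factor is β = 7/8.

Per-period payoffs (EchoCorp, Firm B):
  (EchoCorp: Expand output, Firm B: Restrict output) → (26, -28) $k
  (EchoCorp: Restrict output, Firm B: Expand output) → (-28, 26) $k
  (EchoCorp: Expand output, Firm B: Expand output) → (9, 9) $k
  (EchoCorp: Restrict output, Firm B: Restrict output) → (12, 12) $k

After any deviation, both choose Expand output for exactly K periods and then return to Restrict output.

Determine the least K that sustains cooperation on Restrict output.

No profitable deviation requires (12−9)(β+…+β^K) ≥ 26−12, i.e. β+…+β^K ≥ 14/3 ≈ 4.6667.
With β = 7/8, the partial sums are K=1: 0.8750, K=2: 1.6406, …, K=7: 4.2511, K=8: 4.5947, K=9: 4.8954.
K = 9 is the first length at which the sum reaches 4.6667.

9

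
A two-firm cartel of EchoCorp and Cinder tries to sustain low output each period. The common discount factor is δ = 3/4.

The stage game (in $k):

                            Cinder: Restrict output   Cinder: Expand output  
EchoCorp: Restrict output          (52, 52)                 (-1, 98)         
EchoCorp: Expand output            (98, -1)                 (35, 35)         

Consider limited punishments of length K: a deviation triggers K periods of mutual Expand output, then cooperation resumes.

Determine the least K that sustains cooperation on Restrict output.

9

IC: δ(1−δ^K)/(1−δ) ≥ (98−52)/(52−35) = 46/17.
With δ = 3/4: need 1 − δ^K ≥ 46/17·(1−3/4)/(3/4), i.e. δ^K ≤ 0.0980.
Since (3/4)^8 = 0.1001 and (3/4)^9 = 0.0751, the smallest such K is 9.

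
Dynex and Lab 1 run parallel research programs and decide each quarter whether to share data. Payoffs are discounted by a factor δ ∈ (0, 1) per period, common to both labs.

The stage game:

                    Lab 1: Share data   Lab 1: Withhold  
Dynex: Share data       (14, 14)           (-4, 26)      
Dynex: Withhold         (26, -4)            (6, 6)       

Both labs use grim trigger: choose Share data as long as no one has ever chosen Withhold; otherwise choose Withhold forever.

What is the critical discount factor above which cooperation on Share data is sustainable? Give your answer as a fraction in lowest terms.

3/5

Cooperation forever yields 14 each period: 14/(1−δ).
Deviating yields 26 once, then 6 forever: 26 + 6δ/(1−δ).
No profitable deviation requires 14/(1−δ) ≥ 26 + 6δ/(1−δ).
Multiplying by (1−δ): 14 ≥ 26(1−δ) + 6δ = 26 − 20δ.
So 20δ ≥ 12, i.e. δ ≥ 12/20 = 3/5.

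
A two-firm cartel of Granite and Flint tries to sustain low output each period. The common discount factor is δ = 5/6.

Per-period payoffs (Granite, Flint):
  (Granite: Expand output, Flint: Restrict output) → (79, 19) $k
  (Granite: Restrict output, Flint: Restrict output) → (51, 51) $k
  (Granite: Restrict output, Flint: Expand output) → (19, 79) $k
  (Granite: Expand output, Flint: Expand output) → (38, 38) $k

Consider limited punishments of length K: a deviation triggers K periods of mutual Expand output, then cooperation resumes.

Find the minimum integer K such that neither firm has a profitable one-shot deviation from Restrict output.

4

Need Σ_{k=1}^{K} δ^k ≥ (79−51)/(51−38) = 2.1538 at δ = 5/6.
At K = 3 the sum is 2.1065 < 2.1538; at K = 4 it is 2.5887 ≥ 2.1538.
So the minimum punishment length is K = 4.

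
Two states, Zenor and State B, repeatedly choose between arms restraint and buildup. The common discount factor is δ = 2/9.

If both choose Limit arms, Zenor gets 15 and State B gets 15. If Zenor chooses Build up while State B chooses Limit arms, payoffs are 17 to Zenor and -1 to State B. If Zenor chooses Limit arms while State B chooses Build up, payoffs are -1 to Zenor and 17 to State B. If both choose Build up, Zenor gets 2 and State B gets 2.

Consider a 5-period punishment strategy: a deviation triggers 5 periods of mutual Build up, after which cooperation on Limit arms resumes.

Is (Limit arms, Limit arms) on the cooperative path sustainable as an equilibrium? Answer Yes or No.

Comparing payoff streams over the 6 periods until play realigns: cooperate → 15(1+δ+…+δ^5); deviate → 17 + 2(δ+…+δ^5).
Cooperation is sustained iff (15−2)(δ+…+δ^5) ≥ 17−15.
δ+…+δ^5 = 2/9·(1−(2/9)^5)/(1−2/9) = 0.2856, and (17−15)/(15−2) = 0.1538.
0.2856 ≥ 0.1538, so cooperation is sustainable.

Yes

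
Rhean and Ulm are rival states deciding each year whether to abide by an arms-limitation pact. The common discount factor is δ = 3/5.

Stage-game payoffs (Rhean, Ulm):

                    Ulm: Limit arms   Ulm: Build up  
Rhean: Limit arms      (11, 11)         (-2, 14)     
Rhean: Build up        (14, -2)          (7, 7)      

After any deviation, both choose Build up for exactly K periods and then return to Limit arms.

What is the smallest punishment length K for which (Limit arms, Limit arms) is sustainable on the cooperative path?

IC: δ(1−δ^K)/(1−δ) ≥ (14−11)/(11−7) = 3/4.
With δ = 3/5: need 1 − δ^K ≥ 3/4·(1−3/5)/(3/5), i.e. δ^K ≤ 0.5000.
Since (3/5)^1 = 0.6000 and (3/5)^2 = 0.3600, the smallest such K is 2.

2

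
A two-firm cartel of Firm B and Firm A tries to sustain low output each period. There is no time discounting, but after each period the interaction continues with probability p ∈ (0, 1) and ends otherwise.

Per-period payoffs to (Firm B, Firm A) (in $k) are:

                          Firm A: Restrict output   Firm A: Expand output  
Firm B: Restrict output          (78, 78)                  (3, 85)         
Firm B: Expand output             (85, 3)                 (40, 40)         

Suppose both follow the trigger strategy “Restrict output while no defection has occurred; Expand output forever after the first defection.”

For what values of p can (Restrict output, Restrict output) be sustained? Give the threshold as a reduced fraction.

Expected cooperation value is 78 + p·78 + p²·78 + … = 78/(1−p); deviation gives 85 + p·40/(1−p).
78 ≥ 85(1−p) + 40p ⇒ 45p ≥ 7 ⇒ p ≥ 7/45.

7/45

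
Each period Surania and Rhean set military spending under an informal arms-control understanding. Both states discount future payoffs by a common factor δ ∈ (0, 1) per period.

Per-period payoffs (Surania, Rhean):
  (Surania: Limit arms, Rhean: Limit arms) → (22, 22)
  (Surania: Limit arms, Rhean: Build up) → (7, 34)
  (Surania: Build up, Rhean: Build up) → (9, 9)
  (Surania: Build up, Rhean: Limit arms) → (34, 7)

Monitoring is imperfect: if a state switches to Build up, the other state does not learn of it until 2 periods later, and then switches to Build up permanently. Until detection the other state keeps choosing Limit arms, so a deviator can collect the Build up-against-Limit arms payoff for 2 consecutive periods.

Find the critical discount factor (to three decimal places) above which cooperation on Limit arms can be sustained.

0.693

A deviator earns 34 for 2 periods, then 9 forever; cooperating earns 22 forever. Multiplying the IC by (1−δ):
22 ≥ 34(1−δ^2) + 9δ^2, so 25·δ^2 ≥ 12 and δ^2 ≥ 12/25.
δ ≥ (12/25)^(1/2) ≈ 0.693.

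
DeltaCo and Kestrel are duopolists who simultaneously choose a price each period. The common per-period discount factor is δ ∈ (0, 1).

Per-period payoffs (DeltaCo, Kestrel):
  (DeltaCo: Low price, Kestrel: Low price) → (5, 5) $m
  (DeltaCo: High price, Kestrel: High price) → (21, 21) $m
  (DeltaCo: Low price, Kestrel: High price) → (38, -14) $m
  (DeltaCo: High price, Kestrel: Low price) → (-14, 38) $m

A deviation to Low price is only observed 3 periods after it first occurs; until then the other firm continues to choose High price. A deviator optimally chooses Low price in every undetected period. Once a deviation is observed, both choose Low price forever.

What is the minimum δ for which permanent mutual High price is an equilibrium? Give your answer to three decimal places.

Deviating for the 3 undetected periods gains 38−21 = 17 per period over cooperation, then loses 21−5 = 16 per period forever once punishment starts.
Gain: 17(1 + δ + … + δ^2); loss: 16·δ^3/(1−δ).
No profitable deviation ⇔ 17(1−δ^3) ≤ 16·δ^3, i.e. δ^3 ≥ 17/(17+16) = 17/33.
Hence δ ≥ (17/33)^(1/3) ≈ 0.802.

0.802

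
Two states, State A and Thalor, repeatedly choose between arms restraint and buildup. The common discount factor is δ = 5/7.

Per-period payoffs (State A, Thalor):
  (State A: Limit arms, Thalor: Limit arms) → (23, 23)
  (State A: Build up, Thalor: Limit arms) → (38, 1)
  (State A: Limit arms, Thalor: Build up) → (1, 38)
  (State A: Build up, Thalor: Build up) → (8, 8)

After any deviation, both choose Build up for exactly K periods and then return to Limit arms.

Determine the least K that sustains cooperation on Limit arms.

Need Σ_{k=1}^{K} δ^k ≥ (38−23)/(23−8) = 1.0000 at δ = 5/7.
At K = 1 the sum is 0.7143 < 1.0000; at K = 2 it is 1.2245 ≥ 1.0000.
So the minimum punishment length is K = 2.

2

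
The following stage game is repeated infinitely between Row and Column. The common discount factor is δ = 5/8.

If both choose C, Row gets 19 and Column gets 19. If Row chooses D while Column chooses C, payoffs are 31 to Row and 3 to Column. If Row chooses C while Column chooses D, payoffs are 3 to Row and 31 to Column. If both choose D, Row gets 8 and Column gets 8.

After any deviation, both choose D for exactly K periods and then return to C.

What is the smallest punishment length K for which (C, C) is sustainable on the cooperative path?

No profitable deviation requires (19−8)(δ+…+δ^K) ≥ 31−19, i.e. δ+…+δ^K ≥ 12/11 ≈ 1.0909.
With δ = 5/8, the partial sums are K=1: 0.6250, K=2: 1.0156, K=3: 1.2598.
K = 3 is the first length at which the sum reaches 1.0909.

3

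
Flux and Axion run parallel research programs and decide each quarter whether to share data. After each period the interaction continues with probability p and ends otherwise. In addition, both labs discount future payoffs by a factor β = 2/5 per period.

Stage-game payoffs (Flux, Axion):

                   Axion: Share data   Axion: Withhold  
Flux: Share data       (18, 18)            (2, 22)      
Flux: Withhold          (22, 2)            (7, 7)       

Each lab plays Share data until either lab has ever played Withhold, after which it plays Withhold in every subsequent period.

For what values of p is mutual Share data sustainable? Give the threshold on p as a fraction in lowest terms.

Expected continuation weight on next period's payoff is β·p = 2/5·p, which plays the role of the discount factor.
Cooperation requires 2/5·p ≥ (22−18)/(22−7) = 4/15, hence p ≥ 2/3.

2/3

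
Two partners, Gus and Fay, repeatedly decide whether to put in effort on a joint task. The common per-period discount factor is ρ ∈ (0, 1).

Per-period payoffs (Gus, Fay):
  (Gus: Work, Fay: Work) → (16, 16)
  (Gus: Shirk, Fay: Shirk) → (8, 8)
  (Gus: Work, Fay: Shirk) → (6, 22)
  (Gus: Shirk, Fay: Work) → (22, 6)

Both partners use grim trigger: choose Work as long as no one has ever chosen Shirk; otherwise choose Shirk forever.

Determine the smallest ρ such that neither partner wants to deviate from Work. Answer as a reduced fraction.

3/7

One-period gain from deviating is 22 − 16 = 6. The loss is 16 − 8 = 8 in every subsequent period, with present value 8·ρ/(1−ρ).
Deviation is unprofitable when 8·ρ/(1−ρ) ≥ 6, i.e. ρ/(1−ρ) ≥ 3/4.
Equivalently ρ ≥ 6/(6+8) = 3/7.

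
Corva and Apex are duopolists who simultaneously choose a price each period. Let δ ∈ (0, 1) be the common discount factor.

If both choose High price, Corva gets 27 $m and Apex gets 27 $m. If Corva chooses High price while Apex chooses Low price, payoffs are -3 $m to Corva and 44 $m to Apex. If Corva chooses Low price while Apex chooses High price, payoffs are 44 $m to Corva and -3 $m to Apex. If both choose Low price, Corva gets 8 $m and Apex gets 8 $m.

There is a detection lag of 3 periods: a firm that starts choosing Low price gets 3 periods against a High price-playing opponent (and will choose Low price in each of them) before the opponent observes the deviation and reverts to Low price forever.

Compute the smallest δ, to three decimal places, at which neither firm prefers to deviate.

Deviating for the 3 undetected periods gains 44−27 = 17 per period over cooperation, then loses 27−8 = 19 per period forever once punishment starts.
Gain: 17(1 + δ + … + δ^2); loss: 19·δ^3/(1−δ).
No profitable deviation ⇔ 17(1−δ^3) ≤ 19·δ^3, i.e. δ^3 ≥ 17/(17+19) = 17/36.
Hence δ ≥ (17/36)^(1/3) ≈ 0.779.

0.779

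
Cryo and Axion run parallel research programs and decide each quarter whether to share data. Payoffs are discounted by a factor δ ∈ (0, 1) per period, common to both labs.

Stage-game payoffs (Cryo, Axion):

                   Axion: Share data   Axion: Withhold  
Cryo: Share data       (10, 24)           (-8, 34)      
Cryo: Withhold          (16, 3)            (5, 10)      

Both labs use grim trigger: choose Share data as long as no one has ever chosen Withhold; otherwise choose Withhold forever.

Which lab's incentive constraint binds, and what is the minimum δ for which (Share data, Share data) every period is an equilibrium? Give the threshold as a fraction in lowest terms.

Cryo; δ ≥ 6/11

Cryo's threshold: (16−10)/(16−5) = 6/11.
Axion's threshold: (34−24)/(34−10) = 5/12.
6/11 > 5/12, so Cryo binds and δ* = 6/11.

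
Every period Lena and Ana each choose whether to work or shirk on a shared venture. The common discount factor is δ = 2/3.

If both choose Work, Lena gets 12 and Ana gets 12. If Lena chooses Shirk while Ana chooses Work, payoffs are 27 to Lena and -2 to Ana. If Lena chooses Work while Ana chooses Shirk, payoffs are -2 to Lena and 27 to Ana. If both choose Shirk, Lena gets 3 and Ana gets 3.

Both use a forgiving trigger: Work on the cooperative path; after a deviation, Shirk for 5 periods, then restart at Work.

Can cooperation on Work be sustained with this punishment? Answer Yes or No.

IC: δ+…+δ^5 ≥ (27−12)/(12−3) = 5/3.
At δ = 2/3: partial sum = 1.7366 ≥ 1.6667. Cooperation sustainable.

Yes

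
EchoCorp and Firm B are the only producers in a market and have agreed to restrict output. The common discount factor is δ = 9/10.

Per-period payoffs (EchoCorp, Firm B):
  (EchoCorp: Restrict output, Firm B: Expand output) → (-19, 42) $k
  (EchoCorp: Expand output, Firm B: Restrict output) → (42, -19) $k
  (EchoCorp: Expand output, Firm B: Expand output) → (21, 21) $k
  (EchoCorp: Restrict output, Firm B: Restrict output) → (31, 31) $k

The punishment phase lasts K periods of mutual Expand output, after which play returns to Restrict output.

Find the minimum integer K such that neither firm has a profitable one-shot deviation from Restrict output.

Need Σ_{k=1}^{K} δ^k ≥ (42−31)/(31−21) = 1.1000 at δ = 9/10.
At K = 1 the sum is 0.9000 < 1.1000; at K = 2 it is 1.7100 ≥ 1.1000.
So the minimum punishment length is K = 2.

2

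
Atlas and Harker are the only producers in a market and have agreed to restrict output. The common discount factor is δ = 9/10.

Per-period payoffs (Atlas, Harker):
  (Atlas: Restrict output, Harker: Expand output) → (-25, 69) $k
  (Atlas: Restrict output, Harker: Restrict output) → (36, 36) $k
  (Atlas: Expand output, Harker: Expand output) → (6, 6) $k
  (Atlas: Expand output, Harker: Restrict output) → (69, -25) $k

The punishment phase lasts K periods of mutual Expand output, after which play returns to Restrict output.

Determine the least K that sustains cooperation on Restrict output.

2

IC: δ(1−δ^K)/(1−δ) ≥ (69−36)/(36−6) = 11/10.
With δ = 9/10: need 1 − δ^K ≥ 11/10·(1−9/10)/(9/10), i.e. δ^K ≤ 0.8778.
Since (9/10)^1 = 0.9000 and (9/10)^2 = 0.8100, the smallest such K is 2.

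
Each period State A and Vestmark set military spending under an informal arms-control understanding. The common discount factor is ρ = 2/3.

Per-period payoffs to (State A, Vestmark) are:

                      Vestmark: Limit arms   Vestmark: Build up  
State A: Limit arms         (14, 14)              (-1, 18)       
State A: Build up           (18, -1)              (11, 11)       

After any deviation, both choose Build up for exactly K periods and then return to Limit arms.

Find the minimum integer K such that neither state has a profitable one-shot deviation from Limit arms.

3

IC: ρ(1−ρ^K)/(1−ρ) ≥ (18−14)/(14−11) = 4/3.
With ρ = 2/3: need 1 − ρ^K ≥ 4/3·(1−2/3)/(2/3), i.e. ρ^K ≤ 0.3333.
Since (2/3)^2 = 0.4444 and (2/3)^3 = 0.2963, the smallest such K is 3.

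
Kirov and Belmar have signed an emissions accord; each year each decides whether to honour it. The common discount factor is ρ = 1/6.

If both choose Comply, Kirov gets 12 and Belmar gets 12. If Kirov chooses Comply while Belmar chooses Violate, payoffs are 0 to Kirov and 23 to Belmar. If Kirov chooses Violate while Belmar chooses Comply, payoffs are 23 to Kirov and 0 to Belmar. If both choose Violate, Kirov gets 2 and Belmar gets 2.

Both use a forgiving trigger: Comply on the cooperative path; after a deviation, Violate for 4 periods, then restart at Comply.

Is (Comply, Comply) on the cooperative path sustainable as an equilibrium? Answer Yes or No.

A one-shot deviation gives 23 now, then 2 for 4 periods, then back to 12.
Gain from deviating: (23−12) today; loss: (12−2) in each of the next 4 periods.
No-deviation condition: (12−2)(ρ+…+ρ^4) ≥ 23−12, i.e. ρ+…+ρ^4 ≥ 11/10.
At ρ = 1/6: ρ+…+ρ^4 = 0.1998 < 1.1000.
So cooperation is not sustainable.

No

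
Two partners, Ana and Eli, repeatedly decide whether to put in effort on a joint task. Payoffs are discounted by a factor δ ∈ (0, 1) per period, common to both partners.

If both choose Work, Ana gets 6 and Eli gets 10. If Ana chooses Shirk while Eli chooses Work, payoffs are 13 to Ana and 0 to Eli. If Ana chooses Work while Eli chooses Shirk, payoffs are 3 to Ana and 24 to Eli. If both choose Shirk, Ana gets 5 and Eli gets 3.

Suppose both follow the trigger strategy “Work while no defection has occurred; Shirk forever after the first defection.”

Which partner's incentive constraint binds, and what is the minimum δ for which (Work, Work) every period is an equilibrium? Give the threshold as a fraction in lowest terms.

Ana; δ ≥ 7/8

Ana: cooperation gives 6 each period; deviation gives 13 once then 5 forever.
  6/(1−δ) ≥ 13 + 5δ/(1−δ) ⇒ δ ≥ 7/8.
Eli: cooperation gives 10 each period; deviation gives 24 once then 3 forever.
  δ ≥ 14/21 = 2/3.
Both must hold, so the binding constraint is Ana's: δ ≥ 7/8.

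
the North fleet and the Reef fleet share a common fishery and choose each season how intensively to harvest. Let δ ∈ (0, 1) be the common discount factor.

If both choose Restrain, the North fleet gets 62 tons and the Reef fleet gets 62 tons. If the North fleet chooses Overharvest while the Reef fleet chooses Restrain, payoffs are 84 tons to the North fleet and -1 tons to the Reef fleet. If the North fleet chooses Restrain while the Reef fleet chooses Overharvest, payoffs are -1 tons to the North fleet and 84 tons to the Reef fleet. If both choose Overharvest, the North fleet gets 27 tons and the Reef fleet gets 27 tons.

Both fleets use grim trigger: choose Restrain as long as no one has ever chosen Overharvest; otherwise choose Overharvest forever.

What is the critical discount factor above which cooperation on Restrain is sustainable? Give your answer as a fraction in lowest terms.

One-period gain from deviating is 84 − 62 = 22. The loss is 62 − 27 = 35 in every subsequent period, with present value 35·δ/(1−δ).
Deviation is unprofitable when 35·δ/(1−δ) ≥ 22, i.e. δ/(1−δ) ≥ 22/35.
Equivalently δ ≥ 22/(22+35) = 22/57.

22/57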